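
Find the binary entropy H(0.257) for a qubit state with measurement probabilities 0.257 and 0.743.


S = -p*log2(p) - (1-p)*log2(1-p)
p = 0.2570, 1-p = 0.7430
= -0.2570 * log2(0.2570) - 0.7430 * log2(0.7430)
= -(-0.5038) - (-0.3184)
= 0.8222

0.8222


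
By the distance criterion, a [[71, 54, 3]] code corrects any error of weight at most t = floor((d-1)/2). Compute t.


Code parameters: [[71, 54, 3]], distance d = 3.
Number of correctable errors = floor((d-1)/2)
= floor((3 - 1)/2)
= floor(2/2)
= 1

1


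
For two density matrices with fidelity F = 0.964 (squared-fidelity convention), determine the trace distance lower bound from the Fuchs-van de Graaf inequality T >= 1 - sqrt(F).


Fuchs-van de Graaf (squared-fidelity convention): 1 - sqrt(F) <= T <= sqrt(1 - F).
Lower bound: T >= 1 - sqrt(F)
sqrt(F) = sqrt(0.964) = 0.9818
T >= 1 - 0.9818
T >= 0.0182

0.0182


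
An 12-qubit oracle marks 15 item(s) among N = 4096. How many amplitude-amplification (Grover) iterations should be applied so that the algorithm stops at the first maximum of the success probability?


After j Grover iterations the success probability is P(j) = sin^2((2j+1)*theta), where sin(theta) = sqrt(k/N).
N = 2^12 = 4096, k = 15
sin(theta) = sqrt(k/N) = 0.06051536478
theta = arcsin(sqrt(k/N)) = 0.06055236143 rad
P(j) reaches its first maximum when (2j+1)*theta is as close as possible to pi/2, i.e. j = round(pi/(4*theta) - 1/2).
pi/(4*theta) - 1/2 = 12.4706
(For comparison, the common estimate pi/4 * sqrt(N/k) = 12.9785; the exact maximiser is used here.)
Optimal iterations = 12

12


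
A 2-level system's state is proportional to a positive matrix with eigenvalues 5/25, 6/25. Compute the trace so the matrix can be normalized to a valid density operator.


tr(M) = sum of eigenvalues
= 5/25 + 6/25
= 11/25
= 0.4400

0.4400


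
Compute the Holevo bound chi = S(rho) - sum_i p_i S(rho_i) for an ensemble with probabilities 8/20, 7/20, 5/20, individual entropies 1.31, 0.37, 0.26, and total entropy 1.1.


chi = S(rho) - sum_i p_i * S(rho_i)
Weighted entropy = 8/20 * 1.31 + 7/20 * 0.37 + 5/20 * 0.26
= 0.7185
chi = 1.1 - 0.7185
= 0.3815

0.3815


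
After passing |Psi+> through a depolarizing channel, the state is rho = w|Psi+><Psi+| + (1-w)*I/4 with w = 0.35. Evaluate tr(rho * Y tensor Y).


|Psi+> = (|01> + |10>)/sqrt(2)
For the pure Bell state, <Y_A Y_B> = +1 (Bell-state Pauli correlator).
The maximally-mixed part I/4 has tr(I/4 * P tensor P) = 0 for any traceless Pauli P.
So <Y_A Y_B>_rho = w * (+1) + (1 - w) * 0
= 0.35 * (+1)
= 0.3500

0.3500


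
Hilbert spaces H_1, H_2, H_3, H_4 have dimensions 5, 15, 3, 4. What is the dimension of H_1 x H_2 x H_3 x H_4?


dim(H_1 x H_2 x H_3 x H_4) = 5 * 15 * 3 * 4
= 75 * 3 * 4
= 225 * 4
= 900

900


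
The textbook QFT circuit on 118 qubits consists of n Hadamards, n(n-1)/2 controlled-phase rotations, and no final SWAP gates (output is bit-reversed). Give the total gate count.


Hadamard gates: 118
Controlled rotations: n*(n-1)/2 = 118*117/2 = 6903
SWAP gates: 0 (omitted)
Total = 118 + 6903
= 7021

7021


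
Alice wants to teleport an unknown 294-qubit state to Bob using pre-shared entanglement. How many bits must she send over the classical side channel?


Quantum teleportation requires 2 classical bits per qubit teleported.
294 qubit(s) -> 2 * 294 = 588 classical bits

588


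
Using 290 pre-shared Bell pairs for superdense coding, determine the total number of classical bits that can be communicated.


Superdense coding allows 2 classical bits per shared entangled pair.
290 pair(s) -> 2 * 290 = 580 classical bits

580


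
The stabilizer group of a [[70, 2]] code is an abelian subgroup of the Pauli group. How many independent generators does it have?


For an [[n,k]] stabilizer code:
Number of stabilizer generators = n - k
= 70 - 2
= 68

68


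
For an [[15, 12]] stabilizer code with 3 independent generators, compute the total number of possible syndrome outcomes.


Each stabilizer generator gives a binary (+1 or -1) measurement outcome.
With 3 independent generators:
Total syndromes = 2^3
= 8

8


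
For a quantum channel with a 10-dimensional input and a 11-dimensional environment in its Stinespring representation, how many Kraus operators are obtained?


Tracing out the environment in an orthonormal basis {|i>_E} gives Kraus operators K_i = <i|_E U |0>_E.
Number of Kraus operators = dim(H_env) = d_env
= 11

11


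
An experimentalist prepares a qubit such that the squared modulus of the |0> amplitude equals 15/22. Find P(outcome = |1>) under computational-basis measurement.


|alpha|^2 = 15/22 = 0.6818
|beta|^2 = 1 - 15/22 = 7/22 = 0.3182
P(|1>) = |beta|^2 = 0.3182

0.3182


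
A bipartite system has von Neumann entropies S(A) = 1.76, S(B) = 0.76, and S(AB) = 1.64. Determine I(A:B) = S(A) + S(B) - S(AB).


I(A:B) = S(A) + S(B) - S(AB)
= 1.76 + 0.76 - 1.64
= 0.8800

0.8800


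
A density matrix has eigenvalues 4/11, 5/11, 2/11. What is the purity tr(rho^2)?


tr(rho^2) = sum of eigenvalues squared
= (4/11)^2 + (5/11)^2 + (2/11)^2
= (16 + 25 + 4) / 121
= 45/121
= 0.3719

0.3719


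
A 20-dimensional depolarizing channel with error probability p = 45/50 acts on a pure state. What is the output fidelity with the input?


F = (1-p) + p/d
= (1 - 0.9000) + 0.9000/20
= 0.1000 + 0.0450
= 0.1450

0.1450


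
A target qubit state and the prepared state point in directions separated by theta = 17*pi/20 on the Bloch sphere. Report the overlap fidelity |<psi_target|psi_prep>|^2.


For states separated by angle theta on Bloch sphere:
F = cos^2(theta/2)
theta = 17*pi/20 = 2.6704
theta/2 = 1.3352
cos(theta/2) = 0.2334
F = 0.0545

0.0545


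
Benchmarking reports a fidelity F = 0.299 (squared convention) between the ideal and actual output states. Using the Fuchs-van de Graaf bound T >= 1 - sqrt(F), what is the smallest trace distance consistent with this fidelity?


Fuchs-van de Graaf (squared-fidelity convention): 1 - sqrt(F) <= T <= sqrt(1 - F).
Lower bound: T >= 1 - sqrt(F)
sqrt(F) = sqrt(0.299) = 0.5468
T >= 1 - 0.5468
T >= 0.4532

0.4532


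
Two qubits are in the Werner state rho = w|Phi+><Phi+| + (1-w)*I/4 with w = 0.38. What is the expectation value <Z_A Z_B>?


|Phi+> = (|00> + |11>)/sqrt(2)
For the pure Bell state, <Z_A Z_B> = +1 (Bell-state Pauli correlator).
The maximally-mixed part I/4 has tr(I/4 * P tensor P) = 0 for any traceless Pauli P.
So <Z_A Z_B>_rho = w * (+1) + (1 - w) * 0
= 0.38 * (+1)
= 0.3800

0.3800


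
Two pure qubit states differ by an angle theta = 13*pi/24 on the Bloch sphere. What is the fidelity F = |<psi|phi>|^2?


For states separated by angle theta on Bloch sphere:
F = cos^2(theta/2)
theta = 13*pi/24 = 1.7017
theta/2 = 0.8508
cos(theta/2) = 0.6593
F = 0.4347

0.4347


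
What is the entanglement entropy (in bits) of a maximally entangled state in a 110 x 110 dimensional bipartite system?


For a maximally entangled state in d x d:
S = log2(d) = log2(110)
= 6.7814

6.7814


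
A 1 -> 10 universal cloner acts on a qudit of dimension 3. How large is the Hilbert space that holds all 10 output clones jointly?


Output space = H^(tensor 10) where dim(H) = 3
dim = 3^10
= 9 (after 2 factors)
= 27 (after 3 factors)
= 81 (after 4 factors)
= 243 (after 5 factors)
= 729 (after 6 factors)
= 2187 (after 7 factors)
= 6561 (after 8 factors)
= 19683 (after 9 factors)
= 59049 (after 10 factors)
= 59049

59049


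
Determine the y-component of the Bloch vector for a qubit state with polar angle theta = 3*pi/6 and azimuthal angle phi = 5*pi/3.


theta = 1.5708, phi = 5.2360
r_y = sin(theta)*sin(phi) = 1.0000 * -0.8660
r_y = -0.8660

-0.8660


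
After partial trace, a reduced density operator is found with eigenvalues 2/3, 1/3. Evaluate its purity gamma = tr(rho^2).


tr(rho^2) = sum of eigenvalues squared
= (2/3)^2 + (1/3)^2
= (4 + 1) / 9
= 5/9
= 0.5556

0.5556


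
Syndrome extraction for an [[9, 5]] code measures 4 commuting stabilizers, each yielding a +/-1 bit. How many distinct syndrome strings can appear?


Each stabilizer generator gives a binary (+1 or -1) measurement outcome.
With 4 independent generators:
Total syndromes = 2^4
= 16

16


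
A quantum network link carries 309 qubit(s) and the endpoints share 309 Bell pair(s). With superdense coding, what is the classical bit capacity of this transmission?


Superdense coding allows 2 classical bits per shared entangled pair.
309 pair(s) -> 2 * 309 = 618 classical bits

618


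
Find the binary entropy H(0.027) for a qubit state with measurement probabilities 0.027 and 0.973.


S = -p*log2(p) - (1-p)*log2(1-p)
p = 0.0270, 1-p = 0.9730
= -0.0270 * log2(0.0270) - 0.9730 * log2(0.9730)
= -(-0.1407) - (-0.0384)
= 0.1791

0.1791


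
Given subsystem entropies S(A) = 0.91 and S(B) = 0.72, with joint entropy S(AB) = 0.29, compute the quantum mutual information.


I(A:B) = S(A) + S(B) - S(AB)
= 0.91 + 0.72 - 0.29
= 1.3400

1.3400


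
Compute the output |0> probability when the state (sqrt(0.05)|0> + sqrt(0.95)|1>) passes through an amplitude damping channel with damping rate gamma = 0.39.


For amplitude damping with parameter gamma on state sqrt(a)|0> + sqrt(b)|1>:
alpha^2 = 0.05, beta^2 = 0.95
P(|0>) = alpha^2 + gamma * beta^2
= 0.05 + 0.39 * 0.95
= 0.05 + 0.3705
= 0.4205

0.4205


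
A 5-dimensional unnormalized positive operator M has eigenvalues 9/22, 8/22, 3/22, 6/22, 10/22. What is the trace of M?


tr(M) = sum of eigenvalues
= 9/22 + 8/22 + 3/22 + 6/22 + 10/22
= 36/22
= 1.6364

1.6364


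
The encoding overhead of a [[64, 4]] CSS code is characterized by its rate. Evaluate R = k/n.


Code rate R = k/n
= 4/64
= 0.0625

0.0625


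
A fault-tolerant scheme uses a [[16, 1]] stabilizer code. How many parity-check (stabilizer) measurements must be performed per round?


For an [[n,k]] stabilizer code:
Number of stabilizer generators = n - k
= 16 - 1
= 15

15


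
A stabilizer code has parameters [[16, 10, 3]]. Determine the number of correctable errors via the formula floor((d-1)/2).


Code parameters: [[16, 10, 3]], distance d = 3.
Number of correctable errors = floor((d-1)/2)
= floor((3 - 1)/2)
= floor(2/2)
= 1

1


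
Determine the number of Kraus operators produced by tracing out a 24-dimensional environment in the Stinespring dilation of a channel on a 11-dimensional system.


Tracing out the environment in an orthonormal basis {|i>_E} gives Kraus operators K_i = <i|_E U |0>_E.
Number of Kraus operators = dim(H_env) = d_env
= 24

24


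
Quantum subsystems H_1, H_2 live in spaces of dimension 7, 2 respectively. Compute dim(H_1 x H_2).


dim(H_1 x H_2) = 7 * 2
= 14

14


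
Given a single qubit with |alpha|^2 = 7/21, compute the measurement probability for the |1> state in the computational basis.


|alpha|^2 = 7/21 = 0.3333
|beta|^2 = 1 - 7/21 = 14/21 = 0.6667
P(|1>) = |beta|^2 = 0.6667

0.6667


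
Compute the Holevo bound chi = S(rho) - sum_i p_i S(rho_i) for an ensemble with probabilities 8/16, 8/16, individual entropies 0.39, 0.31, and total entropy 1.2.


chi = S(rho) - sum_i p_i * S(rho_i)
Weighted entropy = 8/16 * 0.39 + 8/16 * 0.31
= 0.3500
chi = 1.2 - 0.3500
= 0.8500

0.8500


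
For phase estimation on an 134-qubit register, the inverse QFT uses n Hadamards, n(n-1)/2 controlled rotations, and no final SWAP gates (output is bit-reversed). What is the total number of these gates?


Hadamard gates: 134
Controlled rotations: n*(n-1)/2 = 134*133/2 = 8911
SWAP gates: 0 (omitted)
Total = 134 + 8911
= 9045

9045


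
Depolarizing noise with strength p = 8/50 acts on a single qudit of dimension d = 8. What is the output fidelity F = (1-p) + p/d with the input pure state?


F = (1-p) + p/d
= (1 - 0.1600) + 0.1600/8
= 0.8400 + 0.0200
= 0.8600

0.8600


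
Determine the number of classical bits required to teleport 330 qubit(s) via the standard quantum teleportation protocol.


Quantum teleportation requires 2 classical bits per qubit teleported.
330 qubit(s) -> 2 * 330 = 660 classical bits

660


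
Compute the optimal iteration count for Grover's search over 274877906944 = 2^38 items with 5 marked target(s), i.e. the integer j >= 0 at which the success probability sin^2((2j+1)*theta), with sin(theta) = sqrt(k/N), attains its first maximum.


After j Grover iterations the success probability is P(j) = sin^2((2j+1)*theta), where sin(theta) = sqrt(k/N).
N = 2^38 = 274877906944, k = 5
sin(theta) = sqrt(k/N) = 4.2649612e-06
theta = arcsin(sqrt(k/N)) = 4.2649612e-06 rad
P(j) reaches its first maximum when (2j+1)*theta is as close as possible to pi/2, i.e. j = round(pi/(4*theta) - 1/2).
pi/(4*theta) - 1/2 = 184150.8033
(For comparison, the common estimate pi/4 * sqrt(N/k) = 184151.3033; the exact maximiser is used here.)
Optimal iterations = 184151

184151


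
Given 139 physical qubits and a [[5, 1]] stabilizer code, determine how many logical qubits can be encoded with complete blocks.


Each code block uses 5 physical qubits for 1 logical qubit(s).
Number of complete blocks = floor(139 / 5) = 27
Logical qubits = 27 * 1
= 27

27


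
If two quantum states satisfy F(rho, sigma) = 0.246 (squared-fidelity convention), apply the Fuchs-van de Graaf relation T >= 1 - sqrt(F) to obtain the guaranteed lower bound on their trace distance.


Fuchs-van de Graaf (squared-fidelity convention): 1 - sqrt(F) <= T <= sqrt(1 - F).
Lower bound: T >= 1 - sqrt(F)
sqrt(F) = sqrt(0.246) = 0.4960
T >= 1 - 0.4960
T >= 0.5040

0.5040


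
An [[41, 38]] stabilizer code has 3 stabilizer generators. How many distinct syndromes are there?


Each stabilizer generator gives a binary (+1 or -1) measurement outcome.
With 3 independent generators:
Total syndromes = 2^3
= 8

8


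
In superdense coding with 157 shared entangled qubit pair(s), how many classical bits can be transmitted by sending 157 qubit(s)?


Superdense coding allows 2 classical bits per shared entangled pair.
157 pair(s) -> 2 * 157 = 314 classical bits

314


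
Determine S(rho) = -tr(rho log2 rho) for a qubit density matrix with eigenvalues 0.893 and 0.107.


S = -p*log2(p) - (1-p)*log2(1-p)
p = 0.8930, 1-p = 0.1070
= -0.8930 * log2(0.8930) - 0.1070 * log2(0.1070)
= -(-0.1458) - (-0.3450)
= 0.4908

0.4908


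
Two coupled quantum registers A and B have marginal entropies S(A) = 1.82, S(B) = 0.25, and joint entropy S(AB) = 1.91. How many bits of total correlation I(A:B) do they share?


I(A:B) = S(A) + S(B) - S(AB)
= 1.82 + 0.25 - 1.91
= 0.1600

0.1600


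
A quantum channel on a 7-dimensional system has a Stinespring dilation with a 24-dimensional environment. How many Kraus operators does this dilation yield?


Tracing out the environment in an orthonormal basis {|i>_E} gives Kraus operators K_i = <i|_E U |0>_E.
Number of Kraus operators = dim(H_env) = d_env
= 24

24


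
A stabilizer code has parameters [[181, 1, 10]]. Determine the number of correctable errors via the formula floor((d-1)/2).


Code parameters: [[181, 1, 10]], distance d = 10.
Number of correctable errors = floor((d-1)/2)
= floor((10 - 1)/2)
= floor(9/2)
= 4

4


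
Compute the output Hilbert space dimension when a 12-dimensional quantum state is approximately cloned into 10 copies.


Output space = H^(tensor 10) where dim(H) = 12
dim = 12^10
= 144 (after 2 factors)
= 1728 (after 3 factors)
= 20736 (after 4 factors)
= 248832 (after 5 factors)
= 2985984 (after 6 factors)
= 35831808 (after 7 factors)
= 429981696 (after 8 factors)
= 5159780352 (after 9 factors)
= 61917364224 (after 10 factors)
= 61917364224

61917364224


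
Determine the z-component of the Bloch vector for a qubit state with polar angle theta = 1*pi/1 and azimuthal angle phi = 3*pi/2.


theta = 3.1416, phi = 4.7124
r_z = cos(theta) = -1.0000

-1.0000


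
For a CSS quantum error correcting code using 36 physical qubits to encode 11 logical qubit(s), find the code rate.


Code rate R = k/n
= 11/36
= 0.3056

0.3056


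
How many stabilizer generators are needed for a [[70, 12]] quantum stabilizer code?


For an [[n,k]] stabilizer code:
Number of stabilizer generators = n - k
= 70 - 12
= 58

58


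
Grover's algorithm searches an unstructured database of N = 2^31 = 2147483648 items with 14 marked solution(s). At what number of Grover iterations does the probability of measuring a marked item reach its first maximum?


After j Grover iterations the success probability is P(j) = sin^2((2j+1)*theta), where sin(theta) = sqrt(k/N).
N = 2^31 = 2147483648, k = 14
sin(theta) = sqrt(k/N) = 8.074192233e-05
theta = arcsin(sqrt(k/N)) = 8.074192242e-05 rad
P(j) reaches its first maximum when (2j+1)*theta is as close as possible to pi/2, i.e. j = round(pi/(4*theta) - 1/2).
pi/(4*theta) - 1/2 = 9726.7661
(For comparison, the common estimate pi/4 * sqrt(N/k) = 9727.2661; the exact maximiser is used here.)
Optimal iterations = 9727

9727


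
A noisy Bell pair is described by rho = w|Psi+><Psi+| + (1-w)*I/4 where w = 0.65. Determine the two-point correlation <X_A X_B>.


|Psi+> = (|01> + |10>)/sqrt(2)
For the pure Bell state, <X_A X_B> = +1 (Bell-state Pauli correlator).
The maximally-mixed part I/4 has tr(I/4 * P tensor P) = 0 for any traceless Pauli P.
So <X_A X_B>_rho = w * (+1) + (1 - w) * 0
= 0.65 * (+1)
= 0.6500

0.6500


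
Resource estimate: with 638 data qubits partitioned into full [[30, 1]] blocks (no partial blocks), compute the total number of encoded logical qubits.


Each code block uses 30 physical qubits for 1 logical qubit(s).
Number of complete blocks = floor(638 / 30) = 21
Logical qubits = 21 * 1
= 21

21


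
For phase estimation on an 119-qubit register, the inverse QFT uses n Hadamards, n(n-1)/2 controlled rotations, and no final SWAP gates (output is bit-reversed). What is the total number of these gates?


Hadamard gates: 119
Controlled rotations: n*(n-1)/2 = 119*118/2 = 7021
SWAP gates: 0 (omitted)
Total = 119 + 7021
= 7140

7140


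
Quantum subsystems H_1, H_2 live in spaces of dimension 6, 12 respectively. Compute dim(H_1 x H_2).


dim(H_1 x H_2) = 6 * 12
= 72

72


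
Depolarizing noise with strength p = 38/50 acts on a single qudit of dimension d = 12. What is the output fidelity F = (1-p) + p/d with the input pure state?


F = (1-p) + p/d
= (1 - 0.7600) + 0.7600/12
= 0.2400 + 0.0633
= 0.3033

0.3033


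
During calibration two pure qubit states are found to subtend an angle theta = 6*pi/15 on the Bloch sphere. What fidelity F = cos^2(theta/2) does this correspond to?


For states separated by angle theta on Bloch sphere:
F = cos^2(theta/2)
theta = 6*pi/15 = 1.2566
theta/2 = 0.6283
cos(theta/2) = 0.8090
F = 0.6545

0.6545


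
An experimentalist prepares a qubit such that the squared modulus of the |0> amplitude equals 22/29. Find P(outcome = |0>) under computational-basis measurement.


|alpha|^2 = 22/29 = 0.7586
|beta|^2 = 1 - 22/29 = 7/29 = 0.2414
P(|0>) = |alpha|^2 = 0.7586

0.7586


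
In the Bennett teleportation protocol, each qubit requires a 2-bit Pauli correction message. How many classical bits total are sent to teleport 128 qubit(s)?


Quantum teleportation requires 2 classical bits per qubit teleported.
128 qubit(s) -> 2 * 128 = 256 classical bits

256


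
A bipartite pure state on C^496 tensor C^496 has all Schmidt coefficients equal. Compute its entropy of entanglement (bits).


For a maximally entangled state in d x d:
S = log2(d) = log2(496)
= 8.9542

8.9542


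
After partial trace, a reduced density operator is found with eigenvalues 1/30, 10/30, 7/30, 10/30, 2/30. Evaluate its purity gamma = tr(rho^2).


tr(rho^2) = sum of eigenvalues squared
= (1/30)^2 + (10/30)^2 + (7/30)^2 + (10/30)^2 + (2/30)^2
= (1 + 100 + 49 + 100 + 4) / 900
= 254/900
= 0.2822

0.2822


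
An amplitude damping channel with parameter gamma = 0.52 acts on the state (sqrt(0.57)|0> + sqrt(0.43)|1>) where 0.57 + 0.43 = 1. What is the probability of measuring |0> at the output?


For amplitude damping with parameter gamma on state sqrt(a)|0> + sqrt(b)|1>:
alpha^2 = 0.57, beta^2 = 0.43
P(|0>) = alpha^2 + gamma * beta^2
= 0.57 + 0.52 * 0.43
= 0.57 + 0.2236
= 0.7936

0.7936


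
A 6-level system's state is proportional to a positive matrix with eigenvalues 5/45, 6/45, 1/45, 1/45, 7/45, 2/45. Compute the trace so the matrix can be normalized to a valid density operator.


tr(M) = sum of eigenvalues
= 5/45 + 6/45 + 1/45 + 1/45 + 7/45 + 2/45
= 22/45
= 0.4889

0.4889


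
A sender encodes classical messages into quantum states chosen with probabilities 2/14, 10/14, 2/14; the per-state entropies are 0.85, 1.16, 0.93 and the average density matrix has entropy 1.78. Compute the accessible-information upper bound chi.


chi = S(rho) - sum_i p_i * S(rho_i)
Weighted entropy = 2/14 * 0.85 + 10/14 * 1.16 + 2/14 * 0.93
= 1.0829
chi = 1.78 - 1.0829
= 0.6971

0.6971


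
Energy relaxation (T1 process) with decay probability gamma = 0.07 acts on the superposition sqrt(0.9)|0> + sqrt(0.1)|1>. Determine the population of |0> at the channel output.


For amplitude damping with parameter gamma on state sqrt(a)|0> + sqrt(b)|1>:
alpha^2 = 0.9, beta^2 = 0.1
P(|0>) = alpha^2 + gamma * beta^2
= 0.9 + 0.07 * 0.1
= 0.9 + 0.0070
= 0.9070

0.9070


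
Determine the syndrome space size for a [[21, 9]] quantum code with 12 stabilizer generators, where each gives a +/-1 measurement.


Each stabilizer generator gives a binary (+1 or -1) measurement outcome.
With 12 independent generators:
Total syndromes = 2^12
= 4096

4096


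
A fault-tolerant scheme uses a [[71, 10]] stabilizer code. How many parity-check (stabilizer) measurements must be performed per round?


For an [[n,k]] stabilizer code:
Number of stabilizer generators = n - k
= 71 - 10
= 61

61


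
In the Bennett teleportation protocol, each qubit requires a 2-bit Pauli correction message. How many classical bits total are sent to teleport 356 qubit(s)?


Quantum teleportation requires 2 classical bits per qubit teleported.
356 qubit(s) -> 2 * 356 = 712 classical bits

712


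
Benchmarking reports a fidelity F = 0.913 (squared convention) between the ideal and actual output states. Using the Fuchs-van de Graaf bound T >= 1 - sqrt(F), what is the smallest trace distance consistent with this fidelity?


Fuchs-van de Graaf (squared-fidelity convention): 1 - sqrt(F) <= T <= sqrt(1 - F).
Lower bound: T >= 1 - sqrt(F)
sqrt(F) = sqrt(0.913) = 0.9555
T >= 1 - 0.9555
T >= 0.0445

0.0445


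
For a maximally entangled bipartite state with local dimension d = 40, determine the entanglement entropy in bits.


For a maximally entangled state in d x d:
S = log2(d) = log2(40)
= 5.3219

5.3219


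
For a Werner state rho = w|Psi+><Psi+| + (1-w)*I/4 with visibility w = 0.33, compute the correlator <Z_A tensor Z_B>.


|Psi+> = (|01> + |10>)/sqrt(2)
For the pure Bell state, <Z_A Z_B> = -1 (Bell-state Pauli correlator).
The maximally-mixed part I/4 has tr(I/4 * P tensor P) = 0 for any traceless Pauli P.
So <Z_A Z_B>_rho = w * (-1) + (1 - w) * 0
= 0.33 * (-1)
= -0.3300

-0.3300


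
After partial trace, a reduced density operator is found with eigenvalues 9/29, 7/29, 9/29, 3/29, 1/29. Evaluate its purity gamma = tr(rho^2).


tr(rho^2) = sum of eigenvalues squared
= (9/29)^2 + (7/29)^2 + (9/29)^2 + (3/29)^2 + (1/29)^2
= (81 + 49 + 81 + 9 + 1) / 841
= 221/841
= 0.2628

0.2628


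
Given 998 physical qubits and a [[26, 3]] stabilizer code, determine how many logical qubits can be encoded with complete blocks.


Each code block uses 26 physical qubits for 3 logical qubit(s).
Number of complete blocks = floor(998 / 26) = 38
Logical qubits = 38 * 3
= 114

114


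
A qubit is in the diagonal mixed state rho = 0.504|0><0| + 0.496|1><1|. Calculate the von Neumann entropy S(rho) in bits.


S = -p*log2(p) - (1-p)*log2(1-p)
p = 0.5040, 1-p = 0.4960
= -0.5040 * log2(0.5040) - 0.4960 * log2(0.4960)
= -(-0.4982) - (-0.5017)
= 1.0000

1.0000


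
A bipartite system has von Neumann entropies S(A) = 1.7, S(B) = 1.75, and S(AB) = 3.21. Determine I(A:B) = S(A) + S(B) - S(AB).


I(A:B) = S(A) + S(B) - S(AB)
= 1.7 + 1.75 - 3.21
= 0.2400

0.2400


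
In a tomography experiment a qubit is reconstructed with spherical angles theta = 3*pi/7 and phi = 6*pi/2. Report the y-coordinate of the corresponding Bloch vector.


theta = 1.3464, phi = 9.4248
r_y = sin(theta)*sin(phi) = 0.9749 * 0.0000
r_y = 0.0000

0.0000


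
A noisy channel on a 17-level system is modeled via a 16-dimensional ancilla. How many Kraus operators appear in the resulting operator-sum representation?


Tracing out the environment in an orthonormal basis {|i>_E} gives Kraus operators K_i = <i|_E U |0>_E.
Number of Kraus operators = dim(H_env) = d_env
= 16

16


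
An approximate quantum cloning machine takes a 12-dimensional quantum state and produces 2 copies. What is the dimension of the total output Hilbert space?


Output space = H^(tensor 2) where dim(H) = 12
dim = 12^2
= 144

144


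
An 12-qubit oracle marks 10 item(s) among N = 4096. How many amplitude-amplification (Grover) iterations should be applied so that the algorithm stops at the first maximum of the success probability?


After j Grover iterations the success probability is P(j) = sin^2((2j+1)*theta), where sin(theta) = sqrt(k/N).
N = 2^12 = 4096, k = 10
sin(theta) = sqrt(k/N) = 0.04941058844
theta = arcsin(sqrt(k/N)) = 0.04943071578 rad
P(j) reaches its first maximum when (2j+1)*theta is as close as possible to pi/2, i.e. j = round(pi/(4*theta) - 1/2).
pi/(4*theta) - 1/2 = 15.3889
(For comparison, the common estimate pi/4 * sqrt(N/k) = 15.8953; the exact maximiser is used here.)
Optimal iterations = 15

15


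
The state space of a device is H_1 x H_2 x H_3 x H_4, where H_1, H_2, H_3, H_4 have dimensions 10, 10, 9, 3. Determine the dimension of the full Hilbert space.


dim(H_1 x H_2 x H_3 x H_4) = 10 * 10 * 9 * 3
= 100 * 9 * 3
= 900 * 3
= 2700

2700


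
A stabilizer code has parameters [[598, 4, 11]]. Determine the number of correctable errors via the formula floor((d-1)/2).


Code parameters: [[598, 4, 11]], distance d = 11.
Number of correctable errors = floor((d-1)/2)
= floor((11 - 1)/2)
= floor(10/2)
= 5

5


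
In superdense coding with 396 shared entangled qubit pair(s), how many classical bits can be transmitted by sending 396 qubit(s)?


Superdense coding allows 2 classical bits per shared entangled pair.
396 pair(s) -> 2 * 396 = 792 classical bits

792


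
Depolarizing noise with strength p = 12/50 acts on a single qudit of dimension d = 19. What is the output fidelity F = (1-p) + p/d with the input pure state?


F = (1-p) + p/d
= (1 - 0.2400) + 0.2400/19
= 0.7600 + 0.0126
= 0.7726

0.7726


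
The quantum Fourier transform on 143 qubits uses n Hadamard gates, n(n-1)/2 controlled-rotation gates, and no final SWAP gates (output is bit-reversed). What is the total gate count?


Hadamard gates: 143
Controlled rotations: n*(n-1)/2 = 143*142/2 = 10153
SWAP gates: 0 (omitted)
Total = 143 + 10153
= 10296

10296


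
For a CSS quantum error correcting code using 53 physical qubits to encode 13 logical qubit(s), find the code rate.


Code rate R = k/n
= 13/53
= 0.2453

0.2453


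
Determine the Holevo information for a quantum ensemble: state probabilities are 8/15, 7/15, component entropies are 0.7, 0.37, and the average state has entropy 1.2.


chi = S(rho) - sum_i p_i * S(rho_i)
Weighted entropy = 8/15 * 0.7 + 7/15 * 0.37
= 0.5460
chi = 1.2 - 0.5460
= 0.6540

0.6540


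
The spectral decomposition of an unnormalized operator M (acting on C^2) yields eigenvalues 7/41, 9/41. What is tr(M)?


tr(M) = sum of eigenvalues
= 7/41 + 9/41
= 16/41
= 0.3902

0.3902


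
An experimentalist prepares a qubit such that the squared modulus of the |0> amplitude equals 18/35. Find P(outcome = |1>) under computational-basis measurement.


|alpha|^2 = 18/35 = 0.5143
|beta|^2 = 1 - 18/35 = 17/35 = 0.4857
P(|1>) = |beta|^2 = 0.4857

0.4857


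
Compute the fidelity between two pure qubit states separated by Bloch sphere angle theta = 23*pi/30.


For states separated by angle theta on Bloch sphere:
F = cos^2(theta/2)
theta = 23*pi/30 = 2.4086
theta/2 = 1.2043
cos(theta/2) = 0.3584
F = 0.1284

0.1284


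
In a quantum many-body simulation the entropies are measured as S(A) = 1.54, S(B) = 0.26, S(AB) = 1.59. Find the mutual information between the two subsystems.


I(A:B) = S(A) + S(B) - S(AB)
= 1.54 + 0.26 - 1.59
= 0.2100

0.2100


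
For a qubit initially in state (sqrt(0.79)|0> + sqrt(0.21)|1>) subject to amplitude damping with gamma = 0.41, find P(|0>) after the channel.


For amplitude damping with parameter gamma on state sqrt(a)|0> + sqrt(b)|1>:
alpha^2 = 0.79, beta^2 = 0.21
P(|0>) = alpha^2 + gamma * beta^2
= 0.79 + 0.41 * 0.21
= 0.79 + 0.0861
= 0.8761

0.8761


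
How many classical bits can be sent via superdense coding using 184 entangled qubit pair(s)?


Superdense coding allows 2 classical bits per shared entangled pair.
184 pair(s) -> 2 * 184 = 368 classical bits

368


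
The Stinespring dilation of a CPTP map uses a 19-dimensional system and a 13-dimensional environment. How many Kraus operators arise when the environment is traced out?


Tracing out the environment in an orthonormal basis {|i>_E} gives Kraus operators K_i = <i|_E U |0>_E.
Number of Kraus operators = dim(H_env) = d_env
= 13

13


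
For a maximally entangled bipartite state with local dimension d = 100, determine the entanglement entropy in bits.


For a maximally entangled state in d x d:
S = log2(d) = log2(100)
= 6.6439

6.6439


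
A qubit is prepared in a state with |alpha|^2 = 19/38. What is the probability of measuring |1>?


|alpha|^2 = 19/38 = 0.5000
|beta|^2 = 1 - 19/38 = 19/38 = 0.5000
P(|1>) = |beta|^2 = 0.5000

0.5000


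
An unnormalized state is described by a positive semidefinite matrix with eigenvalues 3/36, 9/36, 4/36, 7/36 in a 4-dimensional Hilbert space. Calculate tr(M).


tr(M) = sum of eigenvalues
= 3/36 + 9/36 + 4/36 + 7/36
= 23/36
= 0.6389

0.6389


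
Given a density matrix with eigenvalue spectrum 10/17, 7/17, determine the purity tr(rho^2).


tr(rho^2) = sum of eigenvalues squared
= (10/17)^2 + (7/17)^2
= (100 + 49) / 289
= 149/289
= 0.5156

0.5156


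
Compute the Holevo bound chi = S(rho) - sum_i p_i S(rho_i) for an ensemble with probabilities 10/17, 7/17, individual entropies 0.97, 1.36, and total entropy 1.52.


chi = S(rho) - sum_i p_i * S(rho_i)
Weighted entropy = 10/17 * 0.97 + 7/17 * 1.36
= 1.1306
chi = 1.52 - 1.1306
= 0.3894

0.3894


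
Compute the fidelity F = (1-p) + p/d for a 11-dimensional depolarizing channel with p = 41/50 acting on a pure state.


F = (1-p) + p/d
= (1 - 0.8200) + 0.8200/11
= 0.1800 + 0.0745
= 0.2545

0.2545


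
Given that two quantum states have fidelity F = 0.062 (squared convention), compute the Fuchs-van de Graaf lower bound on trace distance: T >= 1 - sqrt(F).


Fuchs-van de Graaf (squared-fidelity convention): 1 - sqrt(F) <= T <= sqrt(1 - F).
Lower bound: T >= 1 - sqrt(F)
sqrt(F) = sqrt(0.062) = 0.2490
T >= 1 - 0.2490
T >= 0.7510

0.7510


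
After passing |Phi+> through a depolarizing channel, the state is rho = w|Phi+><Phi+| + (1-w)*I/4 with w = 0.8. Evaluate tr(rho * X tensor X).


|Phi+> = (|00> + |11>)/sqrt(2)
For the pure Bell state, <X_A X_B> = +1 (Bell-state Pauli correlator).
The maximally-mixed part I/4 has tr(I/4 * P tensor P) = 0 for any traceless Pauli P.
So <X_A X_B>_rho = w * (+1) + (1 - w) * 0
= 0.8 * (+1)
= 0.8000

0.8000


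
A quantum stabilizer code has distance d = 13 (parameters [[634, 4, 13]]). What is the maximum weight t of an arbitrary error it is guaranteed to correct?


Code parameters: [[634, 4, 13]], distance d = 13.
Number of correctable errors = floor((d-1)/2)
= floor((13 - 1)/2)
= floor(12/2)
= 6

6


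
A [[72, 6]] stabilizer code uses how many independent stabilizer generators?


For an [[n,k]] stabilizer code:
Number of stabilizer generators = n - k
= 72 - 6
= 66

66


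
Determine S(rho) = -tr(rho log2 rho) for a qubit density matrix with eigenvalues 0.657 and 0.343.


S = -p*log2(p) - (1-p)*log2(1-p)
p = 0.6570, 1-p = 0.3430
= -0.6570 * log2(0.6570) - 0.3430 * log2(0.3430)
= -(-0.3982) - (-0.5295)
= 0.9277

0.9277


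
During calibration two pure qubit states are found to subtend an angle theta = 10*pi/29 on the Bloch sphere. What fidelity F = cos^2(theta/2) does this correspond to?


For states separated by angle theta on Bloch sphere:
F = cos^2(theta/2)
theta = 10*pi/29 = 1.0833
theta/2 = 0.5417
cos(theta/2) = 0.8569
F = 0.7342

0.7342


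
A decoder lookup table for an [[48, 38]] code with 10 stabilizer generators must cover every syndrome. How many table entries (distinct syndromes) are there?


Each stabilizer generator gives a binary (+1 or -1) measurement outcome.
With 10 independent generators:
Total syndromes = 2^10
= 1024

1024


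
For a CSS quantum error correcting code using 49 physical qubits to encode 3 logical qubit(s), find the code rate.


Code rate R = k/n
= 3/49
= 0.0612

0.0612


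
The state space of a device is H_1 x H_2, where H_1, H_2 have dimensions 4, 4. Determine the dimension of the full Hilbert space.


dim(H_1 x H_2) = 4 * 4
= 16

16


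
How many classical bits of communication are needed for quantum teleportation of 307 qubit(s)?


Quantum teleportation requires 2 classical bits per qubit teleported.
307 qubit(s) -> 2 * 307 = 614 classical bits

614


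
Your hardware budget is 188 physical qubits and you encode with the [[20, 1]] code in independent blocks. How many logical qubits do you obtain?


Each code block uses 20 physical qubits for 1 logical qubit(s).
Number of complete blocks = floor(188 / 20) = 9
Logical qubits = 9 * 1
= 9

9


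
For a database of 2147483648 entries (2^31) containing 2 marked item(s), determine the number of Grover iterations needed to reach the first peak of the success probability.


After j Grover iterations the success probability is P(j) = sin^2((2j+1)*theta), where sin(theta) = sqrt(k/N).
N = 2^31 = 2147483648, k = 2
sin(theta) = sqrt(k/N) = 3.051757812e-05
theta = arcsin(sqrt(k/N)) = 3.051757813e-05 rad
P(j) reaches its first maximum when (2j+1)*theta is as close as possible to pi/2, i.e. j = round(pi/(4*theta) - 1/2).
pi/(4*theta) - 1/2 = 25735.4270
(For comparison, the common estimate pi/4 * sqrt(N/k) = 25735.9270; the exact maximiser is used here.)
Optimal iterations = 25735

25735


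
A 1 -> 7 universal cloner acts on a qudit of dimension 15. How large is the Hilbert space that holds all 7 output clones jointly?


Output space = H^(tensor 7) where dim(H) = 15
dim = 15^7
= 225 (after 2 factors)
= 3375 (after 3 factors)
= 50625 (after 4 factors)
= 759375 (after 5 factors)
= 11390625 (after 6 factors)
= 170859375 (after 7 factors)
= 170859375

170859375


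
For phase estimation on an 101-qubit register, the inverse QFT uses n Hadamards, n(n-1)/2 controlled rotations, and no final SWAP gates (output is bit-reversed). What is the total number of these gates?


Hadamard gates: 101
Controlled rotations: n*(n-1)/2 = 101*100/2 = 5050
SWAP gates: 0 (omitted)
Total = 101 + 5050
= 5151

5151


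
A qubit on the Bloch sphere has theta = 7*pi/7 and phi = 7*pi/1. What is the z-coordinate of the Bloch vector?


theta = 3.1416, phi = 21.9911
r_z = cos(theta) = -1.0000

-1.0000


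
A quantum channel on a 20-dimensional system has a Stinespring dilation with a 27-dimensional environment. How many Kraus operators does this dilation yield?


Tracing out the environment in an orthonormal basis {|i>_E} gives Kraus operators K_i = <i|_E U |0>_E.
Number of Kraus operators = dim(H_env) = d_env
= 27

27


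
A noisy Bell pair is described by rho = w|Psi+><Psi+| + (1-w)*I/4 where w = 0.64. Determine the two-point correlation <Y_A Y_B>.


|Psi+> = (|01> + |10>)/sqrt(2)
For the pure Bell state, <Y_A Y_B> = +1 (Bell-state Pauli correlator).
The maximally-mixed part I/4 has tr(I/4 * P tensor P) = 0 for any traceless Pauli P.
So <Y_A Y_B>_rho = w * (+1) + (1 - w) * 0
= 0.64 * (+1)
= 0.6400

0.6400


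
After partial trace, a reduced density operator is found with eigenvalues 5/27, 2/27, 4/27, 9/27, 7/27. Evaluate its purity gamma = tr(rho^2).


tr(rho^2) = sum of eigenvalues squared
= (5/27)^2 + (2/27)^2 + (4/27)^2 + (9/27)^2 + (7/27)^2
= (25 + 4 + 16 + 81 + 49) / 729
= 175/729
= 0.2401

0.2401


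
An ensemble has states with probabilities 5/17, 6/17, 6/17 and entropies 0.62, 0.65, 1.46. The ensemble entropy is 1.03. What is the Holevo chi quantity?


chi = S(rho) - sum_i p_i * S(rho_i)
Weighted entropy = 5/17 * 0.62 + 6/17 * 0.65 + 6/17 * 1.46
= 0.9271
chi = 1.03 - 0.9271
= 0.1029

0.1029


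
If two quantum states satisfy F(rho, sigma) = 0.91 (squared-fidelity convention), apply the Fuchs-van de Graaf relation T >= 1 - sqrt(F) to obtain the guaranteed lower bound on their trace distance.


Fuchs-van de Graaf (squared-fidelity convention): 1 - sqrt(F) <= T <= sqrt(1 - F).
Lower bound: T >= 1 - sqrt(F)
sqrt(F) = sqrt(0.91) = 0.9539
T >= 1 - 0.9539
T >= 0.0461

0.0461


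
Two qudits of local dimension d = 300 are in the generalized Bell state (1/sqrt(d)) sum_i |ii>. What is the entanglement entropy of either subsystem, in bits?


For a maximally entangled state in d x d:
S = log2(d) = log2(300)
= 8.2288

8.2288


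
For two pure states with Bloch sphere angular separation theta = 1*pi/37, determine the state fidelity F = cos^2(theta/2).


For states separated by angle theta on Bloch sphere:
F = cos^2(theta/2)
theta = 1*pi/37 = 0.0849
theta/2 = 0.0425
cos(theta/2) = 0.9991
F = 0.9982

0.9982


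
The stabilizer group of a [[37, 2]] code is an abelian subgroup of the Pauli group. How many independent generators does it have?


For an [[n,k]] stabilizer code:
Number of stabilizer generators = n - k
= 37 - 2
= 35

35


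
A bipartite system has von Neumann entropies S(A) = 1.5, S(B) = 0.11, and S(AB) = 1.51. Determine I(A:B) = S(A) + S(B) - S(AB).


I(A:B) = S(A) + S(B) - S(AB)
= 1.5 + 0.11 - 1.51
= 0.1000

0.1000


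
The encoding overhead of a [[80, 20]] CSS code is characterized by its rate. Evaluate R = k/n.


Code rate R = k/n
= 20/80
= 0.2500

0.2500


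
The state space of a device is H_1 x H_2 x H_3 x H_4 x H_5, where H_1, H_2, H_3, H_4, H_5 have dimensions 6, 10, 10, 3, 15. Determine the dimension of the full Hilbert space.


dim(H_1 x H_2 x H_3 x H_4 x H_5) = 6 * 10 * 10 * 3 * 15
= 60 * 10 * 3 * 15
= 600 * 3 * 15
= 1800 * 15
= 27000

27000


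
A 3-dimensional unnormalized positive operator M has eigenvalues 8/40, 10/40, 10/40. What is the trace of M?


tr(M) = sum of eigenvalues
= 8/40 + 10/40 + 10/40
= 28/40
= 0.7000

0.7000


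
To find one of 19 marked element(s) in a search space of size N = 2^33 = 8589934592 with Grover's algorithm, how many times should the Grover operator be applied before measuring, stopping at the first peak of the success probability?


After j Grover iterations the success probability is P(j) = sin^2((2j+1)*theta), where sin(theta) = sqrt(k/N).
N = 2^33 = 8589934592, k = 19
sin(theta) = sqrt(k/N) = 4.703074648e-05
theta = arcsin(sqrt(k/N)) = 4.70307465e-05 rad
P(j) reaches its first maximum when (2j+1)*theta is as close as possible to pi/2, i.e. j = round(pi/(4*theta) - 1/2).
pi/(4*theta) - 1/2 = 16699.1746
(For comparison, the common estimate pi/4 * sqrt(N/k) = 16699.6746; the exact maximiser is used here.)
Optimal iterations = 16699

16699


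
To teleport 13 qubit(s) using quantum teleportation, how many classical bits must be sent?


Quantum teleportation requires 2 classical bits per qubit teleported.
13 qubit(s) -> 2 * 13 = 26 classical bits

26


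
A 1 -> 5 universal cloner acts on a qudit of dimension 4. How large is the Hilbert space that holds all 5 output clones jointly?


Output space = H^(tensor 5) where dim(H) = 4
dim = 4^5
= 16 (after 2 factors)
= 64 (after 3 factors)
= 256 (after 4 factors)
= 1024 (after 5 factors)
= 1024

1024
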